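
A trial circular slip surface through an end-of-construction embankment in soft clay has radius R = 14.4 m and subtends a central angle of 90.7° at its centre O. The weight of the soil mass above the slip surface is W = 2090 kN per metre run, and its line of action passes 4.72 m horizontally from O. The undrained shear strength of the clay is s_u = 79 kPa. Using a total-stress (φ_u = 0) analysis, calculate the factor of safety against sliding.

FS = 2.63

Taking moments about the centre O, the resisting moment is provided by the undrained shear strength acting along the arc:
Arc length L_a = R·θ = 14.4·(90.7°·π/180) = 14.4·1.5830 = 22.80 m
M_R = s_u·L_a·R = 79·22.80·14.4 = 25932.0 kN·m/m
M_D = W·d = 2090·4.72 = 9864.8 kN·m/m
FS = M_R / M_D = 25932.0 / 9864.8 = 2.629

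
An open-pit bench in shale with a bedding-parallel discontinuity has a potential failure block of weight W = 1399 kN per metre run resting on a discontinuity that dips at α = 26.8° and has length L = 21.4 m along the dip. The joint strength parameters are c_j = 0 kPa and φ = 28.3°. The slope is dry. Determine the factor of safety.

Resolving the block weight along and normal to the plane and applying the Mohr–Coulomb strength on the joint:
N' = W cosα = 1399·cos26.8° = 1248.7 kN/m
Driving force T = W sinα = 1399·sin26.8° = 630.8 kN/m
Resisting force R = c_j·L + N'·tanφ = 0·21.4 + 1248.7·tan28.3° = 0.0 + 672.4 = 672.4 kN/m
FS = R / T = 672.4 / 630.8 = 1.066

FS = 1.07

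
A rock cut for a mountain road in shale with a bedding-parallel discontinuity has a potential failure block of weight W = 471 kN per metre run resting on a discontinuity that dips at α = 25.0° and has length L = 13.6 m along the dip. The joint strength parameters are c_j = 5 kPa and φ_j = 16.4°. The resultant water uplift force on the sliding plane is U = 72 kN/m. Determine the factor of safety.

FS = 0.87

Resolving the block weight along and normal to the plane and applying the Mohr–Coulomb strength on the joint:
N' = W cosα − U = 471·cos25.0° − 72 = 354.9 kN/m
Driving force T = W sinα = 471·sin25.0° = 199.1 kN/m
Resisting force R = c_j·L + N'·tanφ_j = 5·13.6 + 354.9·tan16.4° = 68.0 + 104.4 = 172.4 kN/m
FS = R / T = 172.4 / 199.1 = 0.866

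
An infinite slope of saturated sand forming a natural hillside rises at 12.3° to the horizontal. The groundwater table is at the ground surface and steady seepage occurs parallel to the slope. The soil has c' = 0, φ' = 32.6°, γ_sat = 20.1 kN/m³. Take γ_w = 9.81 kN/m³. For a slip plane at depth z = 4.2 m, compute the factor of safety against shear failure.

FS = 1.50

With seepage parallel to the slope and the water table at the surface, the effective normal stress on the slip plane uses the buoyant unit weight γ' = γ_sat − γ_w while the driving shear stress uses γ_sat:
FS = [c' + γ' z cos²β tanφ'] / [γ_sat z sinβ cosβ]
(For c' = 0 this reduces to FS = (γ'/γ_sat)·tanφ'/tanβ.)
γ' = 20.1 − 9.81 = 10.29 kN/m³
Numerator = 0.0 + 10.29·4.2·cos²12.3°·tan32.6° = 0.0 + 10.29·4.2·0.9546·0.6395 = 26.385 kPa
Denominator = 20.1·4.2·sin12.3°·cos12.3° = 20.1·4.2·0.2130·0.9770 = 17.571 kPa
FS = 26.385 / 17.571 = 1.502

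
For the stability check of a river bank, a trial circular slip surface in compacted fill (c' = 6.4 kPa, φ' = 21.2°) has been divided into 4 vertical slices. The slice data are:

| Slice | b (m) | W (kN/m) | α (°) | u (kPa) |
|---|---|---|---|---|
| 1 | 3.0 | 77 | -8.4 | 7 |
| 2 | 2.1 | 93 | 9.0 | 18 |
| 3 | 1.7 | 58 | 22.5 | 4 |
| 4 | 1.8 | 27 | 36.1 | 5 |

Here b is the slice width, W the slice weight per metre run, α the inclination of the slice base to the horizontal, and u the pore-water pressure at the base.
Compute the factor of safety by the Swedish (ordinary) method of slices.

Ordinary method of slices: FS = Σ[c'·Δl_i + (W_i cosα_i − u_i·Δl_i)·tanφ'] / Σ W_i sinα_i, with Δl_i = b_i / cosα_i.
Slice 1: Δl = 3.0/cos(-8.4°) = 3.033 m; N'_1 = 77·cos(-8.4°) − 7·3.033 = 54.9; c'Δl = 19.41; W sinα = -11.2
Slice 2: Δl = 2.1/cos9.0° = 2.126 m; N'_2 = 93·cos9.0° − 18·2.126 = 53.6; c'Δl = 13.61; W sinα = 14.5
Slice 3: Δl = 1.7/cos22.5° = 1.840 m; N'_3 = 58·cos22.5° − 4·1.840 = 46.2; c'Δl = 11.78; W sinα = 22.2
Slice 4: Δl = 1.8/cos36.1° = 2.228 m; N'_4 = 27·cos36.1° − 5·2.228 = 10.7; c'Δl = 14.26; W sinα = 15.9
Σc'Δl = 59.0 kN/m; ΣN' = 165.4 kN/m; ΣW sinα = 41.4 kN/m
Resisting = 59.0 + 165.4·tan21.2° = 59.0 + 64.2 = 123.2 kN/m
FS = 123.2 / 41.4 = 2.976

FS = 2.98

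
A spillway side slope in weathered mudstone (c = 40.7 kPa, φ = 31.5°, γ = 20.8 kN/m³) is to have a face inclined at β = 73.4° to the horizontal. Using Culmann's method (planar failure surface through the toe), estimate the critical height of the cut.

H_c = 25.01 m

Culmann's analysis gives the critical failure plane at α_cr = (β + φ)/2 = (73.4 + 31.5)/2 = 52.5°, and the critical height
H_c = (4c/γ) · sinβ cosφ / [1 − cos(β − φ)]
    = (4·40.7/20.8) · sin73.4°·cos31.5° / [1 − cos(41.9°)]
    = 7.827 · 0.9583·0.8526 / [1 − 0.7443]
    = 7.827 · 0.8171 / 0.2557
    = 25.01 m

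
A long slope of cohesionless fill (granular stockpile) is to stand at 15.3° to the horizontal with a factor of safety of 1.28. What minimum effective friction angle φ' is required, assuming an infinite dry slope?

FS = tanφ'/tanβ ⇒ tanφ' = FS · tanβ = 1.28 · tan15.3° = 0.3502
φ' = arctan(0.3502) = 19.30°

φ' = 19.3°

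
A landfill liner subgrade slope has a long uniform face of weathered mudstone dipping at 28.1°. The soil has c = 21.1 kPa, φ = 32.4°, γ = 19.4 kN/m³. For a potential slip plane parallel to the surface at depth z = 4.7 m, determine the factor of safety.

FS = 1.75

For an infinite slope with a slip plane parallel to the surface (no pore pressure): FS = [c + γz cos²β tanφ] / [γz sinβ cosβ].
γz = 19.4·4.7 = 91.18 kN/m²
Numerator = 21.1 + 91.18·cos²28.1°·tan32.4° = 21.1 + 91.18·0.7781·0.6346 = 66.127 kPa
Denominator = 91.18·sin28.1°·cos28.1° = 91.18·0.4710·0.8821 = 37.885 kPa
FS = 66.127 / 37.885 = 1.745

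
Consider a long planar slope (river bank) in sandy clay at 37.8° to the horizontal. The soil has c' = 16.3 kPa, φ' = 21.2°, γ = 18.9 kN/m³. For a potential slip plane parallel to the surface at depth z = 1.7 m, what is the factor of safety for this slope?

FS = 1.55

For an infinite slope with a slip plane parallel to the surface (no pore pressure): FS = [c' + γz cos²β tanφ'] / [γz sinβ cosβ].
γz = 18.9·1.7 = 32.13 kN/m²
Numerator = 16.3 + 32.13·cos²37.8°·tan21.2° = 16.3 + 32.13·0.6243·0.3879 = 24.081 kPa
Denominator = 32.13·sin37.8°·cos37.8° = 32.13·0.6129·0.7902 = 15.560 kPa
FS = 24.081 / 15.560 = 1.548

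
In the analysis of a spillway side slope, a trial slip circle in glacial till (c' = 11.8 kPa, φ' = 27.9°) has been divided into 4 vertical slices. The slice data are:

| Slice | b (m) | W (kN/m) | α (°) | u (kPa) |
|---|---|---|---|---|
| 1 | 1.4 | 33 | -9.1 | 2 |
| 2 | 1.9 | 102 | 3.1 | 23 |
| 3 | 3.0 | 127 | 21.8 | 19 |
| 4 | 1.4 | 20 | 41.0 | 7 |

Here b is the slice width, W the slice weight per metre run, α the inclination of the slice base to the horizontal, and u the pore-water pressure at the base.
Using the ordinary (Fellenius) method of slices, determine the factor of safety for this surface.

Ordinary method of slices: FS = Σ[c'·Δl_i + (W_i cosα_i − u_i·Δl_i)·tanφ'] / Σ W_i sinα_i, with Δl_i = b_i / cosα_i.
Slice 1: Δl = 1.4/cos(-9.1°) = 1.418 m; N'_1 = 33·cos(-9.1°) − 2·1.418 = 29.7; c'Δl = 16.73; W sinα = -5.2
Slice 2: Δl = 1.9/cos3.1° = 1.903 m; N'_2 = 102·cos3.1° − 23·1.903 = 58.1; c'Δl = 22.45; W sinα = 5.5
Slice 3: Δl = 3.0/cos21.8° = 3.231 m; N'_3 = 127·cos21.8° − 19·3.231 = 56.5; c'Δl = 38.13; W sinα = 47.2
Slice 4: Δl = 1.4/cos41.0° = 1.855 m; N'_4 = 20·cos41.0° − 7·1.855 = 2.1; c'Δl = 21.89; W sinα = 13.1
Σc'Δl = 99.2 kN/m; ΣN' = 146.5 kN/m; ΣW sinα = 60.6 kN/m
Resisting = 99.2 + 146.5·tan27.9° = 99.2 + 77.6 = 176.8 kN/m
FS = 176.8 / 60.6 = 2.918

FS = 2.92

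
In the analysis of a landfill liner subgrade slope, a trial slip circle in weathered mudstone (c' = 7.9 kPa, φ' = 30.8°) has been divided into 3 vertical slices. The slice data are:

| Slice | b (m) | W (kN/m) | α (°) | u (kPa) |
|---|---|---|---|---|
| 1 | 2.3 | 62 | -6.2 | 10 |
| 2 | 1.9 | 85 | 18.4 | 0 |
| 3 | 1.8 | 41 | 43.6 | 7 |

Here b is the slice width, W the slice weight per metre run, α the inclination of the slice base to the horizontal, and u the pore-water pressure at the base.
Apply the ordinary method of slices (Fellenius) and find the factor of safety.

FS = 2.73

Ordinary method of slices: FS = Σ[c'·Δl_i + (W_i cosα_i − u_i·Δl_i)·tanφ'] / Σ W_i sinα_i, with Δl_i = b_i / cosα_i.
Slice 1: Δl = 2.3/cos(-6.2°) = 2.314 m; N'_1 = 62·cos(-6.2°) − 10·2.314 = 38.5; c'Δl = 18.28; W sinα = -6.7
Slice 2: Δl = 1.9/cos18.4° = 2.002 m; N'_2 = 85·cos18.4° − 0·2.002 = 80.7; c'Δl = 15.82; W sinα = 26.8
Slice 3: Δl = 1.8/cos43.6° = 2.486 m; N'_3 = 41·cos43.6° − 7·2.486 = 12.3; c'Δl = 19.64; W sinα = 28.3
Σc'Δl = 53.7 kN/m; ΣN' = 131.4 kN/m; ΣW sinα = 48.4 kN/m
Resisting = 53.7 + 131.4·tan30.8° = 53.7 + 78.4 = 132.1 kN/m
FS = 132.1 / 48.4 = 2.729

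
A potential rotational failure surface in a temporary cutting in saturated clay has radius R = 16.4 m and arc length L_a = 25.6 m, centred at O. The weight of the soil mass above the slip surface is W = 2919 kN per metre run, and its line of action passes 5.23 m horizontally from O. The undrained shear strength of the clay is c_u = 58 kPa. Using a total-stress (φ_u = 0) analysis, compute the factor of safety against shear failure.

Taking moments about the centre O, the resisting moment is provided by the undrained shear strength acting along the arc:
M_R = c_u·L_a·R = 58·25.60·16.4 = 24350.7 kN·m/m
M_D = W·d = 2919·5.23 = 15266.4 kN·m/m
FS = M_R / M_D = 24350.7 / 15266.4 = 1.595

FS = 1.60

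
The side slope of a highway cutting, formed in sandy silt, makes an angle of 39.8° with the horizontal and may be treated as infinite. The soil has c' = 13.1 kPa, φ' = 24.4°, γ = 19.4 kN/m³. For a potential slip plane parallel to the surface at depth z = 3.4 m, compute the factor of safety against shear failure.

For an infinite slope with a slip plane parallel to the surface (no pore pressure): FS = [c' + γz cos²β tanφ'] / [γz sinβ cosβ].
γz = 19.4·3.4 = 65.96 kN/m²
Numerator = 13.1 + 65.96·cos²39.8°·tan24.4° = 13.1 + 65.96·0.5903·0.4536 = 30.761 kPa
Denominator = 65.96·sin39.8°·cos39.8° = 65.96·0.6401·0.7683 = 32.438 kPa
FS = 30.761 / 32.438 = 0.948

FS = 0.95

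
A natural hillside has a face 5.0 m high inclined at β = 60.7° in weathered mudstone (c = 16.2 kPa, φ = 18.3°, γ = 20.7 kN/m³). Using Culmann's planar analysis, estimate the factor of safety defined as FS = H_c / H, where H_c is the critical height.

H_c = (4c/γ) · sinβ cosφ / [1 − cos(β − φ)]
    = (4·16.2/20.7) · sin60.7°·cos18.3° / [1 − cos42.4°]
    = 3.130 · 0.8280 / 0.2615 = 9.91 m
FS = H_c / H = 9.91 / 5.0 = 1.982

FS = 1.98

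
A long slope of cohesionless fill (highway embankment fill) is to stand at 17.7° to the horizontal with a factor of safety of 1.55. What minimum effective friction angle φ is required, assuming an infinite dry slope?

FS = tanφ/tanβ ⇒ tanφ = FS · tanβ = 1.55 · tan17.7° = 0.4947
φ = arctan(0.4947) = 26.32°

φ = 26.3°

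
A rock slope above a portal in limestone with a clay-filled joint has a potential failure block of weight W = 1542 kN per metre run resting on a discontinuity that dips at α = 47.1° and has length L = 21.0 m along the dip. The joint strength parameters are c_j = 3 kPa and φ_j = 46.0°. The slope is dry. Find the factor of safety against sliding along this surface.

Resolving the block weight along and normal to the plane and applying the Mohr–Coulomb strength on the joint:
N' = W cosα = 1542·cos47.1° = 1049.7 kN/m
Driving force T = W sinα = 1542·sin47.1° = 1129.6 kN/m
Resisting force R = c_j·L + N'·tanφ_j = 3·21.0 + 1049.7·tan46.0° = 63.0 + 1087.0 = 1150.0 kN/m
FS = R / T = 1150.0 / 1129.6 = 1.018

FS = 1.02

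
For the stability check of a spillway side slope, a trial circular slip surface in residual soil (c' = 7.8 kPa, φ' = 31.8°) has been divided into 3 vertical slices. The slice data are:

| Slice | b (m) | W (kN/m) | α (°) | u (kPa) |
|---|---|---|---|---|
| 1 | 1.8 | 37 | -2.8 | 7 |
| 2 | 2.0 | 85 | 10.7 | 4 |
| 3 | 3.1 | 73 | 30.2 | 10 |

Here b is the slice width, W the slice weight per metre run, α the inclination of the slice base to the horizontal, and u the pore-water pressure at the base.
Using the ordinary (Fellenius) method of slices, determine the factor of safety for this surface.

Ordinary method of slices: FS = Σ[c'·Δl_i + (W_i cosα_i − u_i·Δl_i)·tanφ'] / Σ W_i sinα_i, with Δl_i = b_i / cosα_i.
Slice 1: Δl = 1.8/cos(-2.8°) = 1.802 m; N'_1 = 37·cos(-2.8°) − 7·1.802 = 24.3; c'Δl = 14.06; W sinα = -1.8
Slice 2: Δl = 2.0/cos10.7° = 2.035 m; N'_2 = 85·cos10.7° − 4·2.035 = 75.4; c'Δl = 15.88; W sinα = 15.8
Slice 3: Δl = 3.1/cos30.2° = 3.587 m; N'_3 = 73·cos30.2° − 10·3.587 = 27.2; c'Δl = 27.98; W sinα = 36.7
Σc'Δl = 57.9 kN/m; ΣN' = 126.9 kN/m; ΣW sinα = 50.7 kN/m
Resisting = 57.9 + 126.9·tan31.8° = 57.9 + 78.7 = 136.6 kN/m
FS = 136.6 / 50.7 = 2.695

FS = 2.69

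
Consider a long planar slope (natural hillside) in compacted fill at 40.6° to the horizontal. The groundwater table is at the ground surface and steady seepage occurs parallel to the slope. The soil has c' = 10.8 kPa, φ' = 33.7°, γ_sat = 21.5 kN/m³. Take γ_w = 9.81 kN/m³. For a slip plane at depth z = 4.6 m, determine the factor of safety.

FS = 0.64

With seepage parallel to the slope and the water table at the surface, the effective normal stress on the slip plane uses the buoyant unit weight γ' = γ_sat − γ_w while the driving shear stress uses γ_sat:
FS = [c' + γ' z cos²β tanφ'] / [γ_sat z sinβ cosβ]
γ' = 21.5 − 9.81 = 11.69 kN/m³
Numerator = 10.8 + 11.69·4.6·cos²40.6°·tan33.7° = 10.8 + 11.69·4.6·0.5765·0.6669 = 31.475 kPa
Denominator = 21.5·4.6·sin40.6°·cos40.6° = 21.5·4.6·0.6508·0.7593 = 48.868 kPa
FS = 31.475 / 48.868 = 0.644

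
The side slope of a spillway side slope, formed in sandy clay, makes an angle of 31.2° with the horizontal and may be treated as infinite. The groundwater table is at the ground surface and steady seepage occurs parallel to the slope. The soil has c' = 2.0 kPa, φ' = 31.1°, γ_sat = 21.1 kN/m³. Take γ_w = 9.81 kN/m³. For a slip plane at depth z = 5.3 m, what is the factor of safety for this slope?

With seepage parallel to the slope and the water table at the surface, the effective normal stress on the slip plane uses the buoyant unit weight γ' = γ_sat − γ_w while the driving shear stress uses γ_sat:
FS = [c' + γ' z cos²β tanφ'] / [γ_sat z sinβ cosβ]
γ' = 21.1 − 9.81 = 11.29 kN/m³
Numerator = 2.0 + 11.29·5.3·cos²31.2°·tan31.1° = 2.0 + 11.29·5.3·0.7316·0.6032 = 28.410 kPa
Denominator = 21.1·5.3·sin31.2°·cos31.2° = 21.1·5.3·0.5180·0.8554 = 49.552 kPa
FS = 28.410 / 49.552 = 0.573

FS = 0.57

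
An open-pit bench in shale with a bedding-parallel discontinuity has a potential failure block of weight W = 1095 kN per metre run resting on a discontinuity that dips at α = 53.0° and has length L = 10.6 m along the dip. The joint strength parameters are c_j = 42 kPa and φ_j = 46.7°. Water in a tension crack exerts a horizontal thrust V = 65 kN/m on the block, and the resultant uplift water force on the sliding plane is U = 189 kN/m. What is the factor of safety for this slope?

FS = 0.97

Resolving the block weight along and normal to the plane and applying the Mohr–Coulomb strength on the joint:
N' = W cosα − U − V sinα = 1095·cos53.0° − 189 − 65·sin53.0° = 418.1 kN/m
Driving force T = W sinα + V cosα = 1095·sin53.0° + 65·cos53.0° = 913.6 kN/m
Resisting force R = c_j·L + N'·tanφ_j = 42·10.6 + 418.1·tan46.7° = 445.2 + 443.7 = 888.9 kN/m
FS = R / T = 888.9 / 913.6 = 0.973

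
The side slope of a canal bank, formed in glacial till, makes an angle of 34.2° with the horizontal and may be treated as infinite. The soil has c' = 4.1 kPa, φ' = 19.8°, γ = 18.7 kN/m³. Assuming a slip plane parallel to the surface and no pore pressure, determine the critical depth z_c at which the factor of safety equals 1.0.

z_c = 1.00 m

Setting FS = 1.00 in FS = [c' + γz cos²β tanφ'] / [γz sinβ cosβ] and solving for z:
z = c' / [γ cosβ (FS·sinβ − cosβ·tanφ')]
  = 4.1 / [18.7·cos34.2°·(1.00·sin34.2° − cos34.2°·tan19.8°)]
  = 4.1 / [18.7·0.8271·(1.00·0.5621 − 0.8271·0.3600)]
  = 4.1 / 4.0880 = 1.003 m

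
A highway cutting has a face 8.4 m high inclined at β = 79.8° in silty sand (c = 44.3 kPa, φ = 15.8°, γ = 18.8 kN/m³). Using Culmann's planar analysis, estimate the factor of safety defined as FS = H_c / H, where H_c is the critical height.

H_c = (4c/γ) · sinβ cosφ / [1 − cos(β − φ)]
    = (4·44.3/18.8) · sin79.8°·cos15.8° / [1 − cos64.0°]
    = 9.426 · 0.9470 / 0.5616 = 15.89 m
FS = H_c / H = 15.89 / 8.4 = 1.892

FS = 1.89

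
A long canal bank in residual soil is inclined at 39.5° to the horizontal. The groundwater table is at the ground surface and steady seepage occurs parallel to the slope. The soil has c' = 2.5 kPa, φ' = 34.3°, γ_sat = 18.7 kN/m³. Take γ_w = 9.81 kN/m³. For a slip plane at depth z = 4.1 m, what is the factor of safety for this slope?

With seepage parallel to the slope and the water table at the surface, the effective normal stress on the slip plane uses the buoyant unit weight γ' = γ_sat − γ_w while the driving shear stress uses γ_sat:
FS = [c' + γ' z cos²β tanφ'] / [γ_sat z sinβ cosβ]
γ' = 18.7 − 9.81 = 8.89 kN/m³
Numerator = 2.5 + 8.89·4.1·cos²39.5°·tan34.3° = 2.5 + 8.89·4.1·0.5954·0.6822 = 17.304 kPa
Denominator = 18.7·4.1·sin39.5°·cos39.5° = 18.7·4.1·0.6361·0.7716 = 37.631 kPa
FS = 17.304 / 37.631 = 0.460

FS = 0.46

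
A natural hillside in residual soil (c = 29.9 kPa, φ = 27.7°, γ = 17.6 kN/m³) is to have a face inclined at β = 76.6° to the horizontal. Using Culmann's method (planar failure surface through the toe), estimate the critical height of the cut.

Culmann's analysis gives the critical failure plane at α_cr = (β + φ)/2 = (76.6 + 27.7)/2 = 52.1°, and the critical height
H_c = (4c/γ) · sinβ cosφ / [1 − cos(β − φ)]
    = (4·29.9/17.6) · sin76.6°·cos27.7° / [1 − cos(48.9°)]
    = 6.795 · 0.9728·0.8854 / [1 − 0.6574]
    = 6.795 · 0.8613 / 0.3426
    = 17.08 m

H_c = 17.08 m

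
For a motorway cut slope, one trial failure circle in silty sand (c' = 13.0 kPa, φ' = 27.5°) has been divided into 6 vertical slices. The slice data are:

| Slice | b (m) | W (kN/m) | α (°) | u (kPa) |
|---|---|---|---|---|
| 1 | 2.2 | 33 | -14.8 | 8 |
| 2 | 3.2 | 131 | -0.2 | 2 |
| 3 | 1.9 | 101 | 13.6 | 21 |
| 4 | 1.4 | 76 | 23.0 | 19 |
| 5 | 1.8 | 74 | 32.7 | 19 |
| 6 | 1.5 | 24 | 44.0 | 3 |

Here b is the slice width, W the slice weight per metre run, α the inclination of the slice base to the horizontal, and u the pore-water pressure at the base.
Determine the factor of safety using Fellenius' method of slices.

Ordinary method of slices: FS = Σ[c'·Δl_i + (W_i cosα_i − u_i·Δl_i)·tanφ'] / Σ W_i sinα_i, with Δl_i = b_i / cosα_i.
Slice 1: Δl = 2.2/cos(-14.8°) = 2.275 m; N'_1 = 33·cos(-14.8°) − 8·2.275 = 13.7; c'Δl = 29.58; W sinα = -8.4
Slice 2: Δl = 3.2/cos(-0.2°) = 3.200 m; N'_2 = 131·cos(-0.2°) − 2·3.200 = 124.6; c'Δl = 41.60; W sinα = -0.5
Slice 3: Δl = 1.9/cos13.6° = 1.955 m; N'_3 = 101·cos13.6° − 21·1.955 = 57.1; c'Δl = 25.41; W sinα = 23.7
Slice 4: Δl = 1.4/cos23.0° = 1.521 m; N'_4 = 76·cos23.0° − 19·1.521 = 41.1; c'Δl = 19.77; W sinα = 29.7
Slice 5: Δl = 1.8/cos32.7° = 2.139 m; N'_5 = 74·cos32.7° − 19·2.139 = 21.6; c'Δl = 27.81; W sinα = 40.0
Slice 6: Δl = 1.5/cos44.0° = 2.085 m; N'_6 = 24·cos44.0° − 3·2.085 = 11.0; c'Δl = 27.11; W sinα = 16.7
Σc'Δl = 171.3 kN/m; ΣN' = 269.1 kN/m; ΣW sinα = 101.2 kN/m
Resisting = 171.3 + 269.1·tan27.5° = 171.3 + 140.1 = 311.4 kN/m
FS = 311.4 / 101.2 = 3.077

FS = 3.08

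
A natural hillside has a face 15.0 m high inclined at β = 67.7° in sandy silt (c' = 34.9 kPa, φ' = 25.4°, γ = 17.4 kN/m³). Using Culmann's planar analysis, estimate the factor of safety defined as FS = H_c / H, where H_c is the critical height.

H_c = (4c'/γ) · sinβ cosφ' / [1 − cos(β − φ')]
    = (4·34.9/17.4) · sin67.7°·cos25.4° / [1 − cos42.3°]
    = 8.023 · 0.8358 / 0.2604 = 25.75 m
FS = H_c / H = 25.75 / 15.0 = 1.717

FS = 1.72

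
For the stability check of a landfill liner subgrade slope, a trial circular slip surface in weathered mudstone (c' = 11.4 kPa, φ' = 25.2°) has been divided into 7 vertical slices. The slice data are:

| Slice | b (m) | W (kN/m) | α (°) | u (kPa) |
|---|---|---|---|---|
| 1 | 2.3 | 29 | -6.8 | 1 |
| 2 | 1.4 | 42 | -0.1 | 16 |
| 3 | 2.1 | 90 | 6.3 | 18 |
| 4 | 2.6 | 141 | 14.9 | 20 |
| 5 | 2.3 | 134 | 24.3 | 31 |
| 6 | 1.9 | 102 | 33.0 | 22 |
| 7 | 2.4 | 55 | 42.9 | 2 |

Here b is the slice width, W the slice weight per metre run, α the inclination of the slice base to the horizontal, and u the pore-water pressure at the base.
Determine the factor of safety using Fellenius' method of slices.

Ordinary method of slices: FS = Σ[c'·Δl_i + (W_i cosα_i − u_i·Δl_i)·tanφ'] / Σ W_i sinα_i, with Δl_i = b_i / cosα_i.
Slice 1: Δl = 2.3/cos(-6.8°) = 2.316 m; N'_1 = 29·cos(-6.8°) − 1·2.316 = 26.5; c'Δl = 26.41; W sinα = -3.4
Slice 2: Δl = 1.4/cos(-0.1°) = 1.400 m; N'_2 = 42·cos(-0.1°) − 16·1.400 = 19.6; c'Δl = 15.96; W sinα = -0.1
Slice 3: Δl = 2.1/cos6.3° = 2.113 m; N'_3 = 90·cos6.3° − 18·2.113 = 51.4; c'Δl = 24.09; W sinα = 9.9
Slice 4: Δl = 2.6/cos14.9° = 2.690 m; N'_4 = 141·cos14.9° − 20·2.690 = 82.4; c'Δl = 30.67; W sinα = 36.3
Slice 5: Δl = 2.3/cos24.3° = 2.524 m; N'_5 = 134·cos24.3° − 31·2.524 = 43.9; c'Δl = 28.77; W sinα = 55.1
Slice 6: Δl = 1.9/cos33.0° = 2.265 m; N'_6 = 102·cos33.0° − 22·2.265 = 35.7; c'Δl = 25.83; W sinα = 55.6
Slice 7: Δl = 2.4/cos42.9° = 3.276 m; N'_7 = 55·cos42.9° − 2·3.276 = 33.7; c'Δl = 37.35; W sinα = 37.4
Σc'Δl = 189.1 kN/m; ΣN' = 293.3 kN/m; ΣW sinα = 190.8 kN/m
Resisting = 189.1 + 293.3·tan25.2° = 189.1 + 138.0 = 327.1 kN/m
FS = 327.1 / 190.8 = 1.715

FS = 1.71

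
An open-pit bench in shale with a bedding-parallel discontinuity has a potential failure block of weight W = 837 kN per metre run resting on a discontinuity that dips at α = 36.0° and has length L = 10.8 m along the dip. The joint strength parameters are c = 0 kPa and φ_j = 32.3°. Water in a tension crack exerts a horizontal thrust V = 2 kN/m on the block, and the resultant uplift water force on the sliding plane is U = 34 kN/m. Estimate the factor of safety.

FS = 0.82

Resolving the block weight along and normal to the plane and applying the Mohr–Coulomb strength on the joint:
N' = W cosα − U − V sinα = 837·cos36.0° − 34 − 2·sin36.0° = 642.0 kN/m
Driving force T = W sinα + V cosα = 837·sin36.0° + 2·cos36.0° = 493.6 kN/m
Resisting force R = c·L + N'·tanφ_j = 0·10.8 + 642.0·tan32.3° = 0.0 + 405.8 = 405.8 kN/m
FS = R / T = 405.8 / 493.6 = 0.822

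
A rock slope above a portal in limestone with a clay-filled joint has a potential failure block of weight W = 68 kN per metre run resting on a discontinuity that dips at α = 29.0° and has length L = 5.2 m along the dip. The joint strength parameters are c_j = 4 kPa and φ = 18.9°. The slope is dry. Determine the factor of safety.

Resolving the block weight along and normal to the plane and applying the Mohr–Coulomb strength on the joint:
N' = W cosα = 68·cos29.0° = 59.5 kN/m
Driving force T = W sinα = 68·sin29.0° = 33.0 kN/m
Resisting force R = c_j·L + N'·tanφ = 4·5.2 + 59.5·tan18.9° = 20.8 + 20.4 = 41.2 kN/m
FS = R / T = 41.2 / 33.0 = 1.249

FS = 1.25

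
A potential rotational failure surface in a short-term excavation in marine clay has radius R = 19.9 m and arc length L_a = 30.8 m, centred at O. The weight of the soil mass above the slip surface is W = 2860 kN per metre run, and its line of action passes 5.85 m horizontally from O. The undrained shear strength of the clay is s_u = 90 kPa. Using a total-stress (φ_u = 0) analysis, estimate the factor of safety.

Taking moments about the centre O, the resisting moment is provided by the undrained shear strength acting along the arc:
M_R = s_u·L_a·R = 90·30.80·19.9 = 55162.8 kN·m/m
M_D = W·d = 2860·5.85 = 16731.0 kN·m/m
FS = M_R / M_D = 55162.8 / 16731.0 = 3.297

FS = 3.30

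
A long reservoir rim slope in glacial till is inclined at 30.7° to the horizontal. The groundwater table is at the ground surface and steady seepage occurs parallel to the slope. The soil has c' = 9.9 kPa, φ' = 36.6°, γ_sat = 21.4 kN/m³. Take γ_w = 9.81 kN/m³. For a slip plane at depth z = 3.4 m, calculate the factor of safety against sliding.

FS = 0.99

With seepage parallel to the slope and the water table at the surface, the effective normal stress on the slip plane uses the buoyant unit weight γ' = γ_sat − γ_w while the driving shear stress uses γ_sat:
FS = [c' + γ' z cos²β tanφ'] / [γ_sat z sinβ cosβ]
γ' = 21.4 − 9.81 = 11.59 kN/m³
Numerator = 9.9 + 11.59·3.4·cos²30.7°·tan36.6° = 9.9 + 11.59·3.4·0.7393·0.7427 = 31.537 kPa
Denominator = 21.4·3.4·sin30.7°·cos30.7° = 21.4·3.4·0.5105·0.8599 = 31.941 kPa
FS = 31.537 / 31.941 = 0.987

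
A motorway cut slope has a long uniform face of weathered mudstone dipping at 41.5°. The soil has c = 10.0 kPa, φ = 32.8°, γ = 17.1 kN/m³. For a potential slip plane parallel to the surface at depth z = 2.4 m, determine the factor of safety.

FS = 1.22

For an infinite slope with a slip plane parallel to the surface (no pore pressure): FS = [c + γz cos²β tanφ] / [γz sinβ cosβ].
γz = 17.1·2.4 = 41.04 kN/m²
Numerator = 10.0 + 41.04·cos²41.5°·tan32.8° = 10.0 + 41.04·0.5609·0.6445 = 24.836 kPa
Denominator = 41.04·sin41.5°·cos41.5° = 41.04·0.6626·0.7490 = 20.367 kPa
FS = 24.836 / 20.367 = 1.219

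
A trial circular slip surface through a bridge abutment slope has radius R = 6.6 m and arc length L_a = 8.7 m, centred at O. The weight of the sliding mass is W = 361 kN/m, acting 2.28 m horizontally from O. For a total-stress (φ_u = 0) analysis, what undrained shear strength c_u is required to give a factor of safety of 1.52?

FS = c_u·L_a·R / (W·d), so c_u = FS·W·d / (L_a·R).
c_u = 1.52·361·2.28 / (8.70·6.6) = 1251.1 / 57.42 = 21.79 kPa

c_u = 21.8 kPa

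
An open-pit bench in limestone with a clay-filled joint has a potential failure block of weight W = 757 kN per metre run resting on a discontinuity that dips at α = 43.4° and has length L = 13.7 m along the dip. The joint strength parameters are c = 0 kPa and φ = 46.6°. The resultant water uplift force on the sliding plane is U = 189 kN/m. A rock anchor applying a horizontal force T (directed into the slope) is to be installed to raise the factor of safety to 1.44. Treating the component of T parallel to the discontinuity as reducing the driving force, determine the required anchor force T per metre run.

Resolving forces along and normal to the sliding plane, with the horizontal anchor force T adding T·sinα to the effective normal force and T·cosα acting up the plane against the driving force:
FS = [cL + (W cosα − U + T sinα) tanφ] / [W sinα − T cosα]
Without the anchor: N' = 361.0 kN/m, driving T_d = 520.1 kN/m, resisting R = 0·13.7 + 361.0·tan46.6° = 381.8 kN/m, FS = 0.73.
Setting FS = 1.44 and solving for T:
1.44·(520.1 − T cos43.4°) = 381.8 + T sin43.4°·tan46.6°
T·(sin43.4°·tan46.6° + 1.44·cos43.4°) = 1.44·520.1 − 381.8
T·(0.6871·1.0575 + 1.44·0.7266) = 749.0 − 381.8 = 367.2
T·1.7728 = 367.2
T = 207.1 kN/m

T = 207 kN/m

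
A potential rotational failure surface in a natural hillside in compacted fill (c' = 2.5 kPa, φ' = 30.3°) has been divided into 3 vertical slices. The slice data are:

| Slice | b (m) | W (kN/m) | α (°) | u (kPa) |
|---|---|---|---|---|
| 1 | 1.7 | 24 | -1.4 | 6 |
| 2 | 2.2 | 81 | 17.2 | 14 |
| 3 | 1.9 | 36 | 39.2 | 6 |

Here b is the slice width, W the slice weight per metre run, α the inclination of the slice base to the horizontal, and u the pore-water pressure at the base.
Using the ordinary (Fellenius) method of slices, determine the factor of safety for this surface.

FS = 1.26

Ordinary method of slices: FS = Σ[c'·Δl_i + (W_i cosα_i − u_i·Δl_i)·tanφ'] / Σ W_i sinα_i, with Δl_i = b_i / cosα_i.
Slice 1: Δl = 1.7/cos(-1.4°) = 1.701 m; N'_1 = 24·cos(-1.4°) − 6·1.701 = 13.8; c'Δl = 4.25; W sinα = -0.6
Slice 2: Δl = 2.2/cos17.2° = 2.303 m; N'_2 = 81·cos17.2° − 14·2.303 = 45.1; c'Δl = 5.76; W sinα = 24.0
Slice 3: Δl = 1.9/cos39.2° = 2.452 m; N'_3 = 36·cos39.2° − 6·2.452 = 13.2; c'Δl = 6.13; W sinα = 22.8
Σc'Δl = 16.1 kN/m; ΣN' = 72.1 kN/m; ΣW sinα = 46.1 kN/m
Resisting = 16.1 + 72.1·tan30.3° = 16.1 + 42.1 = 58.3 kN/m
FS = 58.3 / 46.1 = 1.264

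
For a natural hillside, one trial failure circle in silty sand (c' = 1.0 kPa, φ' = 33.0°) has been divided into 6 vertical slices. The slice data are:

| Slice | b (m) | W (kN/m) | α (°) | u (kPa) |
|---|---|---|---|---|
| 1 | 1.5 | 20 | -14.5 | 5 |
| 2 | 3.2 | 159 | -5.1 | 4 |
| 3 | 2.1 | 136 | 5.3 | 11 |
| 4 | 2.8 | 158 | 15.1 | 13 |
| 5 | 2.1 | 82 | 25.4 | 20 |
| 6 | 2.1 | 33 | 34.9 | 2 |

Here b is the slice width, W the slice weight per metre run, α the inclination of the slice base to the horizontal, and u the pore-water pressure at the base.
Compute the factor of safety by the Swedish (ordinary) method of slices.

FS = 3.34

Ordinary method of slices: FS = Σ[c'·Δl_i + (W_i cosα_i − u_i·Δl_i)·tanφ'] / Σ W_i sinα_i, with Δl_i = b_i / cosα_i.
Slice 1: Δl = 1.5/cos(-14.5°) = 1.549 m; N'_1 = 20·cos(-14.5°) − 5·1.549 = 11.6; c'Δl = 1.55; W sinα = -5.0
Slice 2: Δl = 3.2/cos(-5.1°) = 3.213 m; N'_2 = 159·cos(-5.1°) − 4·3.213 = 145.5; c'Δl = 3.21; W sinα = -14.1
Slice 3: Δl = 2.1/cos5.3° = 2.109 m; N'_3 = 136·cos5.3° − 11·2.109 = 112.2; c'Δl = 2.11; W sinα = 12.6
Slice 4: Δl = 2.8/cos15.1° = 2.900 m; N'_4 = 158·cos15.1° − 13·2.900 = 114.8; c'Δl = 2.90; W sinα = 41.2
Slice 5: Δl = 2.1/cos25.4° = 2.325 m; N'_5 = 82·cos25.4° − 20·2.325 = 27.6; c'Δl = 2.32; W sinα = 35.2
Slice 6: Δl = 2.1/cos34.9° = 2.561 m; N'_6 = 33·cos34.9° − 2·2.561 = 21.9; c'Δl = 2.56; W sinα = 18.9
Σc'Δl = 14.7 kN/m; ΣN' = 433.7 kN/m; ΣW sinα = 88.6 kN/m
Resisting = 14.7 + 433.7·tan33.0° = 14.7 + 281.7 = 296.3 kN/m
FS = 296.3 / 88.6 = 3.343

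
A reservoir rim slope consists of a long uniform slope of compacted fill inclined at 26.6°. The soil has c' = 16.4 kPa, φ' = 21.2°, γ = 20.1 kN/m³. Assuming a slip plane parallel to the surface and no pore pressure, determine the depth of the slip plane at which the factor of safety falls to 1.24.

Setting FS = 1.24 in FS = [c' + γz cos²β tanφ'] / [γz sinβ cosβ] and solving for z:
z = c' / [γ cosβ (FS·sinβ − cosβ·tanφ')]
  = 16.4 / [20.1·cos26.6°·(1.24·sin26.6° − cos26.6°·tan21.2°)]
  = 16.4 / [20.1·0.8942·(1.24·0.4478 − 0.8942·0.3879)]
  = 16.4 / 3.7455 = 4.379 m

z = 4.38 m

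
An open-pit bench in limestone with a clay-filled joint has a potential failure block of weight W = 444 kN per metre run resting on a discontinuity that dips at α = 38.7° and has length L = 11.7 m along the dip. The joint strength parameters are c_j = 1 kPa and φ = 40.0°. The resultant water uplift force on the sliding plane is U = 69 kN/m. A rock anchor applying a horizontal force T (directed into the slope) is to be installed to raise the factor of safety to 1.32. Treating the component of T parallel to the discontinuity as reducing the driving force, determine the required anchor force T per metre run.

T = 78 kN/m

Resolving forces along and normal to the sliding plane, with the horizontal anchor force T adding T·sinα to the effective normal force and T·cosα acting up the plane against the driving force:
FS = [c_jL + (W cosα − U + T sinα) tanφ] / [W sinα − T cosα]
Without the anchor: N' = 277.5 kN/m, driving T_d = 277.6 kN/m, resisting R = 1·11.7 + 277.5·tan40.0° = 244.6 kN/m, FS = 0.88.
Setting FS = 1.32 and solving for T:
1.32·(277.6 − T cos38.7°) = 244.6 + T sin38.7°·tan40.0°
T·(sin38.7°·tan40.0° + 1.32·cos38.7°) = 1.32·277.6 − 244.6
T·(0.6252·0.8391 + 1.32·0.7804) = 366.4 − 244.6 = 121.9
T·1.5548 = 121.9
T = 78.4 kN/m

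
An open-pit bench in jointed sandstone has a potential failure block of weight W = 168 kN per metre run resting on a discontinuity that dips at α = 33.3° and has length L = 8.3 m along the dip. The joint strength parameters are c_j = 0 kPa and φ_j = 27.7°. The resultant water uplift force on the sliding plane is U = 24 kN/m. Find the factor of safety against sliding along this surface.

FS = 0.66

Resolving the block weight along and normal to the plane and applying the Mohr–Coulomb strength on the joint:
N' = W cosα − U = 168·cos33.3° − 24 = 116.4 kN/m
Driving force T = W sinα = 168·sin33.3° = 92.2 kN/m
Resisting force R = c_j·L + N'·tanφ_j = 0·8.3 + 116.4·tan27.7° = 0.0 + 61.1 = 61.1 kN/m
FS = R / T = 61.1 / 92.2 = 0.663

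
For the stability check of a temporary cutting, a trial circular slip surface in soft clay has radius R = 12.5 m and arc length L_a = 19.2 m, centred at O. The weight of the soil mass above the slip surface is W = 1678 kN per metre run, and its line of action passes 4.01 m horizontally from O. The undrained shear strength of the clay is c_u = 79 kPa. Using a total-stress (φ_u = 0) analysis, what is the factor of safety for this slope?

FS = 2.82

Taking moments about the centre O, the resisting moment is provided by the undrained shear strength acting along the arc:
M_R = c_u·L_a·R = 79·19.20·12.5 = 18960.0 kN·m/m
M_D = W·d = 1678·4.01 = 6728.8 kN·m/m
FS = M_R / M_D = 18960.0 / 6728.8 = 2.818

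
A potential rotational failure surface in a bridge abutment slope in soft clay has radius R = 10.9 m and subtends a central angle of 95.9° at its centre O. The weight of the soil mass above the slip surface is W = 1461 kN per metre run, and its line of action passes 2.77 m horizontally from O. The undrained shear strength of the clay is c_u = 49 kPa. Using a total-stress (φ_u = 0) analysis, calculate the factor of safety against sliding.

Taking moments about the centre O, the resisting moment is provided by the undrained shear strength acting along the arc:
Arc length L_a = R·θ = 10.9·(95.9°·π/180) = 10.9·1.6738 = 18.24 m
M_R = c_u·L_a·R = 49·18.24·10.9 = 9744.2 kN·m/m
M_D = W·d = 1461·2.77 = 4047.0 kN·m/m
FS = M_R / M_D = 9744.2 / 4047.0 = 2.408

FS = 2.41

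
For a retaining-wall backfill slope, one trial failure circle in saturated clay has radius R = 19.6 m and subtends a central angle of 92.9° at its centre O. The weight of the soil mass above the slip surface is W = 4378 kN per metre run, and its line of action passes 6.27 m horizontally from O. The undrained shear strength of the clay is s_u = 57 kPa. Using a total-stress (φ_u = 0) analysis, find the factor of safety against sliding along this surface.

FS = 1.29

Taking moments about the centre O, the resisting moment is provided by the undrained shear strength acting along the arc:
Arc length L_a = R·θ = 19.6·(92.9°·π/180) = 19.6·1.6214 = 31.78 m
M_R = s_u·L_a·R = 57·31.78·19.6 = 35504.2 kN·m/m
M_D = W·d = 4378·6.27 = 27450.1 kN·m/m
FS = M_R / M_D = 35504.2 / 27450.1 = 1.293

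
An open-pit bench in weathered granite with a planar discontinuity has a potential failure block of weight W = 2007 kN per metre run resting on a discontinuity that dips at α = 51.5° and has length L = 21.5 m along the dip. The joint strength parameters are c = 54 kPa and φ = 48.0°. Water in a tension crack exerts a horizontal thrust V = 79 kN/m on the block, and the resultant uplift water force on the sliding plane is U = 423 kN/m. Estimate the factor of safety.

FS = 1.24

Resolving the block weight along and normal to the plane and applying the Mohr–Coulomb strength on the joint:
N' = W cosα − U − V sinα = 2007·cos51.5° − 423 − 79·sin51.5° = 764.6 kN/m
Driving force T = W sinα + V cosα = 2007·sin51.5° + 79·cos51.5° = 1619.9 kN/m
Resisting force R = c·L + N'·tanφ = 54·21.5 + 764.6·tan48.0° = 1161.0 + 849.1 = 2010.1 kN/m
FS = R / T = 2010.1 / 1619.9 = 1.241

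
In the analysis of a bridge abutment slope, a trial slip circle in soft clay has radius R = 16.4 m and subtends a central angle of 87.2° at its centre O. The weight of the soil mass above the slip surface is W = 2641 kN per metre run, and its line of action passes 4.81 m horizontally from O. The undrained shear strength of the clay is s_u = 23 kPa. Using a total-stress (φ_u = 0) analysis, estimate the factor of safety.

Taking moments about the centre O, the resisting moment is provided by the undrained shear strength acting along the arc:
Arc length L_a = R·θ = 16.4·(87.2°·π/180) = 16.4·1.5219 = 24.96 m
M_R = s_u·L_a·R = 23·24.96·16.4 = 9414.8 kN·m/m
M_D = W·d = 2641·4.81 = 12703.2 kN·m/m
FS = M_R / M_D = 9414.8 / 12703.2 = 0.741

FS = 0.74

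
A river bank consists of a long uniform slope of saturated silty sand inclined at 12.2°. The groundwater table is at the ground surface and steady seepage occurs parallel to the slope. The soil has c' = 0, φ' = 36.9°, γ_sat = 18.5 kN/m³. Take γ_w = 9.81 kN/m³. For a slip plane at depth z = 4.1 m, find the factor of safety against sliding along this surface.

FS = 1.63

With seepage parallel to the slope and the water table at the surface, the effective normal stress on the slip plane uses the buoyant unit weight γ' = γ_sat − γ_w while the driving shear stress uses γ_sat:
FS = [c' + γ' z cos²β tanφ'] / [γ_sat z sinβ cosβ]
(For c' = 0 this reduces to FS = (γ'/γ_sat)·tanφ'/tanβ.)
γ' = 18.5 − 9.81 = 8.69 kN/m³
Numerator = 0.0 + 8.69·4.1·cos²12.2°·tan36.9° = 0.0 + 8.69·4.1·0.9553·0.7508 = 25.556 kPa
Denominator = 18.5·4.1·sin12.2°·cos12.2° = 18.5·4.1·0.2113·0.9774 = 15.667 kPa
FS = 25.556 / 15.667 = 1.631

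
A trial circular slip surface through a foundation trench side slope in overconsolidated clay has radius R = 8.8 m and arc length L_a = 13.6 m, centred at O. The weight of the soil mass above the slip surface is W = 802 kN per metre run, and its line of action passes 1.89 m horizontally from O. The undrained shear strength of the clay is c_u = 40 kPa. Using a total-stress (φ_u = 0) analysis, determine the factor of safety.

FS = 3.16

Taking moments about the centre O, the resisting moment is provided by the undrained shear strength acting along the arc:
M_R = c_u·L_a·R = 40·13.60·8.8 = 4787.2 kN·m/m
M_D = W·d = 802·1.89 = 1515.8 kN·m/m
FS = M_R / M_D = 4787.2 / 1515.8 = 3.158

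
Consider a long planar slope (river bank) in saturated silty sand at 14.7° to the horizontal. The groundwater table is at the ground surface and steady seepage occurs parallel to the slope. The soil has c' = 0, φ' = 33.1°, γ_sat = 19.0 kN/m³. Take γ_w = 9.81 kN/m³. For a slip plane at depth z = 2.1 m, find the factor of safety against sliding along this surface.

With seepage parallel to the slope and the water table at the surface, the effective normal stress on the slip plane uses the buoyant unit weight γ' = γ_sat − γ_w while the driving shear stress uses γ_sat:
FS = [c' + γ' z cos²β tanφ'] / [γ_sat z sinβ cosβ]
(For c' = 0 this reduces to FS = (γ'/γ_sat)·tanφ'/tanβ.)
γ' = 19.0 − 9.81 = 9.19 kN/m³
Numerator = 0.0 + 9.19·2.1·cos²14.7°·tan33.1° = 0.0 + 9.19·2.1·0.9356·0.6519 = 11.771 kPa
Denominator = 19.0·2.1·sin14.7°·cos14.7° = 19.0·2.1·0.2538·0.9673 = 9.794 kPa
FS = 11.771 / 9.794 = 1.202

FS = 1.20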